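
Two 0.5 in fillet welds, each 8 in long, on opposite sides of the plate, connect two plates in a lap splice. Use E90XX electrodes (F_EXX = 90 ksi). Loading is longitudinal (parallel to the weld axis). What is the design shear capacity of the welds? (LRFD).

φR_n ≈ 229 kips

Effective throat t_e = 0.707 × 0.5 = 0.3535 in.
Total length L = 16 in; A_we = 0.3535 × 16 = 5.656 in².
F_nw = 0.6 F_EXX = 0.6 × 90 = 54 ksi.
φR_n = 0.75 × 54 × 5.656 = 229.1 kips.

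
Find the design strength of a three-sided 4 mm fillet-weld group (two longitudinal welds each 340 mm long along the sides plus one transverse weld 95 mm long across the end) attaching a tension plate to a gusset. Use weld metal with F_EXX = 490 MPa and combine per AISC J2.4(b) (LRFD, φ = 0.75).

φR_n ≈ 483 kN

t_e = 0.707 × 4 = 2.828 mm.
R_nwl = 0.6 × 490 × 2.828 × 680 × 10⁻³ = 565.4 kN (longitudinal, 2 welds).
R_nwt = 0.6 × 490 × 2.828 × 95 × 10⁻³ = 78.99 kN (transverse, base value).
(i) R_nwl + R_nwt = 644.4 kN; (ii) 0.85 R_nwl + 1.5 R_nwt = 599 kN.
R_n = max = 644.4 kN [governs: (i)]; φR_n = 483.3 kN.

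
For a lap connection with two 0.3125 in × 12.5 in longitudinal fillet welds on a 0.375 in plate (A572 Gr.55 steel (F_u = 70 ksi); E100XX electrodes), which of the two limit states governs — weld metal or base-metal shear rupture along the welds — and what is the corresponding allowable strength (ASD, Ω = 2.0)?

R_n/Ω ≈ 166 kip (weld metal governs)

E100XX → F_EXX = 100 ksi.
t_e = 0.707 × 0.3125 = 0.2209 in; L = 25 in.
Weld metal: R_n/Ω = (1/2.0) × 0.6 × 100 × 0.2209 × 25 = 165.7 kip.
Base metal (shear rupture): R_n/Ω = (1/2.0) × 0.6 × 70 × 0.375 × 25 = 196.9 kip.
Governing: weld metal.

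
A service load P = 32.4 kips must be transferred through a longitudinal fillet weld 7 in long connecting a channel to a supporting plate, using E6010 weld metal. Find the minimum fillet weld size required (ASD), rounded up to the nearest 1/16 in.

E60XX → F_EXX = 60 ksi.
Total weld length L = 7 in.
Required throat t_e = P × Ω / (0.6 F_EXX × L) = 32.4 × 2.0 / (0.6 × 60 × 7) = 0.2571 in.
Required leg w = t_e / 0.707 = 0.3637 in → use 3/8 in.

w = 3/8 in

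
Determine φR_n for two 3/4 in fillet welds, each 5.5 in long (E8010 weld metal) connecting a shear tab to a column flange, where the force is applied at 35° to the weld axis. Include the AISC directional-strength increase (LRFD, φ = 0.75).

φR_n ≈ 256 kips

E80XX → F_EXX = 80 ksi.
t_e = 0.707 × 0.75 = 0.5302 in; A_we = 0.5302 × 11 = 5.833 in².
Directional factor: 1.0 + 0.5 sin^1.5(35°) = 1.217.
F_nw = 0.6 × 80 × 1.217 = 58.43 ksi.
φR_n = 0.75 × 58.43 × 5.833 = 255.6 kips.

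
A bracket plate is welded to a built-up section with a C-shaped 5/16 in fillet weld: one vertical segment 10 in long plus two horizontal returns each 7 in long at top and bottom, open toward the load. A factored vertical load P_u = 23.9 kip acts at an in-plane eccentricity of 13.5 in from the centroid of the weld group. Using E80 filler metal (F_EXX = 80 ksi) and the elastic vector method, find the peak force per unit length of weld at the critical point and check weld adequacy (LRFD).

Total weld length L_w = 24 in. Treat welds as unit-width lines.
Centroid: x̄ = 2×7×3.5 / 24 = 2.042 in from the vertical weld.
Polar moment about centroid: J = I_x + I_y = [10³/12 + 2×7×5²] + [10×2.042² + 2(7³/12 + 7×1.458²)] = 562 in³.
Direct shear f_v = P/L_w = 23.9 / 24 = 0.9958 kip/in (vertical).
Torsion M = P·e = 23.9 × 13.5 = 322.65 kip·in.
Critical point at (x, y) = (4.958, 5) from centroid. f_tx = M·y/J = 2.871 kip/in; f_ty = M·x/J = 2.847 kip/in.
Resultant f_max = √[f_tx² + (f_v + f_ty)²] = √[2.871² + (0.9958 + 2.847)²] = 4.797 kip/in.
Capacity per unit length: φr_n = 0.75 × 0.6 × 80 × (0.707 × 0.3125) = 7.954 kip/in.
4.797 ≤ 7.954 → adequate.

f_max ≈ 4.8 kip/in; adequate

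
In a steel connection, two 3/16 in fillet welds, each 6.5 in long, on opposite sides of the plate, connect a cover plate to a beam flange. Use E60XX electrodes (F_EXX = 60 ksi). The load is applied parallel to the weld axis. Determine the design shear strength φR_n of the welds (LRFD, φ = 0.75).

φR_n ≈ 46.5 kip

Effective throat t_e = 0.707 × 0.1875 = 0.1326 in.
Total length L = 13 in; A_we = 0.1326 × 13 = 1.723 in².
F_nw = 0.6 F_EXX = 0.6 × 60 = 36 ksi.
φR_n = 0.75 × 36 × 1.723 = 46.53 kip.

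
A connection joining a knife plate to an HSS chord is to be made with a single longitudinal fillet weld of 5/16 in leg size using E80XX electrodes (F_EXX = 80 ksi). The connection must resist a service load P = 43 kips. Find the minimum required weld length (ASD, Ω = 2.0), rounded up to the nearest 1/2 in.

L = 8.5 in

Throat t_e = 0.707 × 0.3125 = 0.2209 in.
r_n/Ω = (0.6 × 80 × 0.2209) / 2.0 = 5.302 kip/in.
L_req = P / (r_n/Ω) = 43 / 5.302 = 8.109 in total.
Round up → use L = 8.5 in.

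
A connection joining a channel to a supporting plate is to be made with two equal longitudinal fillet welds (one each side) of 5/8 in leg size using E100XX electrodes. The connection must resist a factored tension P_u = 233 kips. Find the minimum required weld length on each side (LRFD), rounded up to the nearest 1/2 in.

L = 6 in on each side

E100XX → F_EXX = 100 ksi.
Throat t_e = 0.707 × 0.625 = 0.4419 in.
φr_n = 0.75 × 0.6 × 100 × 0.4419 = 19.88 kips/in.
L_req = P_u / φr_n = 233 / 19.88 = 11.72 in total.
Per side: 11.72 / 2 = 5.859 in.
Round up → use L = 6 in on each side.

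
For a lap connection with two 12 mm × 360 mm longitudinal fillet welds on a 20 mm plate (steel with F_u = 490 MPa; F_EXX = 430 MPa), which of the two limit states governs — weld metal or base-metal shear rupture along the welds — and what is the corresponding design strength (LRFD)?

φR_n ≈ 1180 kN (weld metal governs)

t_e = 0.707 × 12 = 8.484 mm; L = 720 mm.
Weld metal: φR_n = 0.75 × 0.6 × 430 × 8.484 × 720 × 10⁻³ = 1182 kN.
Base metal (shear rupture): φR_n = 0.75 × 0.6 × 490 × 20 × 720 × 10⁻³ = 3175 kN.
Governing: weld metal.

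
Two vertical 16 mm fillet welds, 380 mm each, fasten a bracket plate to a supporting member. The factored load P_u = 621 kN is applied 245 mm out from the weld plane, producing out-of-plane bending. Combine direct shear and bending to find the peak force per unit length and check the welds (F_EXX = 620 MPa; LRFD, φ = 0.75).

f_max ≈ 3260 N/mm; NOT adequate

L_w = 2 × 380 = 760 mm; section modulus (unit throat) S = 2 × L²/6 = 48130 mm².
Direct shear f_v = P/L_w = 621×10³/760 = 817.1 N/mm.
Moment M = P × e = 621×10³ × 245 = 152140000 N·mm; bending f_b = M/S = 3161 N/mm.
f_max = √(f_v² + f_b²) = √(817.1² + 3161²) = 3265 N/mm.
φr_n = 0.75 × 0.6 × 620 × (0.707 × 16) = 3156 N/mm → NOT adequate.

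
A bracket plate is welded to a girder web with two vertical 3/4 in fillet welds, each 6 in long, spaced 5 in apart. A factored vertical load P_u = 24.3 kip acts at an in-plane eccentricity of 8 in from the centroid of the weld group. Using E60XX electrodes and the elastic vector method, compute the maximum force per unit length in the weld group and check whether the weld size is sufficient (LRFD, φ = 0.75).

E60XX → F_EXX = 60 ksi.
Total weld length L_w = 12 in. Treat welds as unit-width lines.
Polar moment about centroid: J = 2[d³/12 + d(b/2)²] = 2[6³/12 + 6×2.5²] = 111 in³.
Direct shear f_v = P/L_w = 24.3 / 12 = 2.025 kip/in (vertical).
Torsion M = P·e = 24.3 × 8 = 194.4 kip·in.
Critical point at (x, y) = (2.5, 3) from centroid. f_tx = M·y/J = 5.254 kip/in; f_ty = M·x/J = 4.378 kip/in.
Resultant f_max = √[f_tx² + (f_v + f_ty)²] = √[5.254² + (2.025 + 4.378)²] = 8.283 kip/in.
Capacity per unit length: φr_n = 0.75 × 0.6 × 60 × (0.707 × 0.75) = 14.32 kip/in.
8.283 ≤ 14.32 → adequate.

f_max ≈ 8.28 kip/in; adequate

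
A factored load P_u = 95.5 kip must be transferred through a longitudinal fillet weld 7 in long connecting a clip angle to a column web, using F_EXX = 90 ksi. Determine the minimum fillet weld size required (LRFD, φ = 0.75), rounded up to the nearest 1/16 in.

Total weld length L = 7 in.
Required throat t_e = P_u / (φ × 0.6 F_EXX × L) = 95.5 / (0.75 × 0.6 × 90 × 7) = 0.3369 in.
Required leg w = t_e / 0.707 = 0.4765 in → use 1/2 in.

w = 1/2 in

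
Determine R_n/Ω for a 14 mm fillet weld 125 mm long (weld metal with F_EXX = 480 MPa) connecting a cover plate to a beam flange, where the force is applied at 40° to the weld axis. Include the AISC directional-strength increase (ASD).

t_e = 0.707 × 14 = 9.898 mm; A_we = 9.898 × 125 = 1237 mm².
Directional factor: 1.0 + 0.5 sin^1.5(40°) = 1.258.
F_nw = 0.6 × 480 × 1.258 = 362.2 MPa.
R_n/Ω = (362.2 × 1237) / 2.0 × 10⁻³ = 224.1 kN.

R_n/Ω ≈ 224 kN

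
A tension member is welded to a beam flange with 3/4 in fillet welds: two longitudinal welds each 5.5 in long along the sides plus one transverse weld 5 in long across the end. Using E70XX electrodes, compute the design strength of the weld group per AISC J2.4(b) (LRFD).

φR_n ≈ 281 kip

E70XX → F_EXX = 70 ksi.
t_e = 0.707 × 0.75 = 0.5302 in.
R_nwl = 0.6 × 70 × 0.5302 × 11 = 245 kip (longitudinal, 2 welds).
R_nwt = 0.6 × 70 × 0.5302 × 5 = 111.4 kip (transverse, base value).
(i) R_nwl + R_nwt = 356.3 kip; (ii) 0.85 R_nwl + 1.5 R_nwt = 375.3 kip.
R_n = max = 375.3 kip [governs: (ii)]; φR_n = 281.4 kip.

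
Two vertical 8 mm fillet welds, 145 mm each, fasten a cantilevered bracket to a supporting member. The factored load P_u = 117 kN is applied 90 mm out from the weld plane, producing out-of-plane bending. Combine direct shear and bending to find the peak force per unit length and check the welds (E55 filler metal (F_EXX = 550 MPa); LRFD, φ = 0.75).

L_w = 2 × 145 = 290 mm; section modulus (unit throat) S = 2 × L²/6 = 7008 mm².
Direct shear f_v = P/L_w = 117×10³/290 = 403.4 N/mm.
Moment M = P × e = 117×10³ × 90 = 10530000 N·mm; bending f_b = M/S = 1502 N/mm.
f_max = √(f_v² + f_b²) = √(403.4² + 1502²) = 1556 N/mm.
φr_n = 0.75 × 0.6 × 550 × (0.707 × 8) = 1400 N/mm → NOT adequate.

f_max ≈ 1560 N/mm; NOT adequate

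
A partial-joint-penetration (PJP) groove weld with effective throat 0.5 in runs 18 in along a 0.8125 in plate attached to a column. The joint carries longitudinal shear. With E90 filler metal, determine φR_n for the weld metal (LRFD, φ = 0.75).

E90XX → F_EXX = 90 ksi.
Effective throat (given) t_e = 0.5 in.
A_we = 0.5 × 18 = 9 in².
F_nw = 0.6 F_EXX = 54 ksi.
φR_n = 0.75 × 54 × 9 = 364.5 kip.

φR_n ≈ 364 kip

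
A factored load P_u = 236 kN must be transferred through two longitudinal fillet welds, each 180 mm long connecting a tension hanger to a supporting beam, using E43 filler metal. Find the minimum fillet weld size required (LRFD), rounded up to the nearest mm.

E43XX → F_EXX = 430 MPa.
Total weld length L = 360 mm.
Required throat t_e = P_u / (φ × 0.6 F_EXX × L) = 236 / (0.75 × 0.6 × 430 × 360 × 10⁻³) = 3.388 mm.
Required leg w = t_e / 0.707 = 4.792 mm → use 5 mm.

w = 5 mm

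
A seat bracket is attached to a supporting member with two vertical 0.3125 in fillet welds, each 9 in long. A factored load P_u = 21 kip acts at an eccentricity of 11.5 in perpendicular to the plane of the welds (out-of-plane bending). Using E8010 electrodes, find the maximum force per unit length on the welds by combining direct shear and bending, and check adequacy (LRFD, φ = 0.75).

E80XX → F_EXX = 80 ksi.
L_w = 2 × 9 = 18 in; section modulus (unit throat) S = 2 × L²/6 = 27 in².
Direct shear f_v = P/L_w = 21/18 = 1.167 kip/in.
Moment M = P × e = 21 × 11.5 = 241.5 kip·in; bending f_b = M/S = 8.944 kip/in.
f_max = √(f_v² + f_b²) = √(1.167² + 8.944²) = 9.02 kip/in.
φr_n = 0.75 × 0.6 × 80 × (0.707 × 0.3125) = 7.954 kip/in → NOT adequate.

f_max ≈ 9.02 kip/in; NOT adequate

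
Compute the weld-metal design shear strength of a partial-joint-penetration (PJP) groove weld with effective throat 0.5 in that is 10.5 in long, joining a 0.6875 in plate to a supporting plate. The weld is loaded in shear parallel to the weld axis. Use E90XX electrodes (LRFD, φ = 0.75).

φR_n ≈ 213 kip

E90XX → F_EXX = 90 ksi.
Effective throat (given) t_e = 0.5 in.
A_we = 0.5 × 10.5 = 5.25 in².
F_nw = 0.6 F_EXX = 54 ksi.
φR_n = 0.75 × 54 × 5.25 = 212.6 kip.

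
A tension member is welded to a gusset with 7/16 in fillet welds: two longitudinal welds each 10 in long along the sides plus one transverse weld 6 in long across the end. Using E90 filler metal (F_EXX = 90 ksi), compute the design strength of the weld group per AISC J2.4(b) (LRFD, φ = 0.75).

t_e = 0.707 × 0.4375 = 0.3093 in.
R_nwl = 0.6 × 90 × 0.3093 × 20 = 334.1 kip (longitudinal, 2 welds).
R_nwt = 0.6 × 90 × 0.3093 × 6 = 100.2 kip (transverse, base value).
(i) R_nwl + R_nwt = 434.3 kip; (ii) 0.85 R_nwl + 1.5 R_nwt = 434.3 kip.
R_n = max = 434.3 kip [governs: (ii)]; φR_n = 325.7 kip.

φR_n ≈ 326 kip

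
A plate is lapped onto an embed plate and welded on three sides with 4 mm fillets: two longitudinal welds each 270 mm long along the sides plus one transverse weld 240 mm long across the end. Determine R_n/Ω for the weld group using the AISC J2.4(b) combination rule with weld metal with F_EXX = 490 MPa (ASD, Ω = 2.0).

R_n/Ω ≈ 340 kN

t_e = 0.707 × 4 = 2.828 mm.
R_nwl = 0.6 × 490 × 2.828 × 540 × 10⁻³ = 449 kN (longitudinal, 2 welds).
R_nwt = 0.6 × 490 × 2.828 × 240 × 10⁻³ = 199.5 kN (transverse, base value).
(i) R_nwl + R_nwt = 648.5 kN; (ii) 0.85 R_nwl + 1.5 R_nwt = 680.9 kN.
R_n = max = 680.9 kN [governs: (ii)]; R_n/Ω = 340.5 kN.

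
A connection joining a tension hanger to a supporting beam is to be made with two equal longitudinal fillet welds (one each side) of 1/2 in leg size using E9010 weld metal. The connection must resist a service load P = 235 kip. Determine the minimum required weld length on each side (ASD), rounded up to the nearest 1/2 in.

E90XX → F_EXX = 90 ksi.
Throat t_e = 0.707 × 0.5 = 0.3535 in.
r_n/Ω = (0.6 × 90 × 0.3535) / 2.0 = 9.544 kip/in.
L_req = P / (r_n/Ω) = 235 / 9.544 = 24.62 in total.
Per side: 24.62 / 2 = 12.31 in.
Round up → use L = 12.5 in on each side.

L = 12.5 in on each side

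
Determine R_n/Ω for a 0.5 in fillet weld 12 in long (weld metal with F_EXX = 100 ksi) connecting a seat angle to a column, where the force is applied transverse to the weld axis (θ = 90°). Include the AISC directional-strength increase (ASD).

t_e = 0.707 × 0.5 = 0.3535 in; A_we = 0.3535 × 12 = 4.242 in².
Directional factor: 1.0 + 0.5 sin^1.5(90°) = 1.5.
F_nw = 0.6 × 100 × 1.5 = 90 ksi.
R_n/Ω = (90 × 4.242) / 2.0 = 190.9 kip.

R_n/Ω ≈ 191 kip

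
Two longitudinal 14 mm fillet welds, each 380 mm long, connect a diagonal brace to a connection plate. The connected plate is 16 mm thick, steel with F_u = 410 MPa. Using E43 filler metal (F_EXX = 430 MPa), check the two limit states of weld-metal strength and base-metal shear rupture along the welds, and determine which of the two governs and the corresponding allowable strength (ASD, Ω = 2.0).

t_e = 0.707 × 14 = 9.898 mm; L = 760 mm.
Weld metal: R_n/Ω = (1/2.0) × 0.6 × 430 × 9.898 × 760 × 10⁻³ = 970.4 kN.
Base metal (shear rupture): R_n/Ω = (1/2.0) × 0.6 × 410 × 16 × 760 × 10⁻³ = 1496 kN.
Governing: weld metal.

R_n/Ω ≈ 970 kN (weld metal governs)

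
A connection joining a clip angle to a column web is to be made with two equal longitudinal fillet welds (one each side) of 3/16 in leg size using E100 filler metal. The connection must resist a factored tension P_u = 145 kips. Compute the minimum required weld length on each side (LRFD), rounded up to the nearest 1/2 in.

L = 12.5 in on each side

E100XX → F_EXX = 100 ksi.
Throat t_e = 0.707 × 0.1875 = 0.1326 in.
φr_n = 0.75 × 0.6 × 100 × 0.1326 = 5.965 kips/in.
L_req = P_u / φr_n = 145 / 5.965 = 24.31 in total.
Per side: 24.31 / 2 = 12.15 in.
Round up → use L = 12.5 in on each side.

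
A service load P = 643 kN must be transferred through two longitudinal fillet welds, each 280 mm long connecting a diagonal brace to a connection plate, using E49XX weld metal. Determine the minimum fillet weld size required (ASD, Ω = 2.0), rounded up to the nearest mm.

w = 12 mm

E49XX → F_EXX = 490 MPa.
Total weld length L = 560 mm.
Required throat t_e = P × Ω / (0.6 F_EXX × L) = 643 × 2.0 / (0.6 × 490 × 560 × 10⁻³) = 7.811 mm.
Required leg w = t_e / 0.707 = 11.05 mm → use 12 mm.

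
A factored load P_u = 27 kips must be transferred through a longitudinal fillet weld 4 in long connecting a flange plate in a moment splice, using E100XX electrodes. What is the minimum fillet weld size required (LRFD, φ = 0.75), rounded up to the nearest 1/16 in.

w = 1/4 in

E100XX → F_EXX = 100 ksi.
Total weld length L = 4 in.
Required throat t_e = P_u / (φ × 0.6 F_EXX × L) = 27 / (0.75 × 0.6 × 100 × 4) = 0.15 in.
Required leg w = t_e / 0.707 = 0.2122 in → use 1/4 in.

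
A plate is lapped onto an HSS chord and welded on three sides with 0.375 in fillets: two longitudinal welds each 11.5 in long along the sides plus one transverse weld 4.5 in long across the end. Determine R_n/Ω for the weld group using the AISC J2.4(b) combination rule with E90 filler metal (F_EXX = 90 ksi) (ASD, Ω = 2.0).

t_e = 0.707 × 0.375 = 0.2651 in.
R_nwl = 0.6 × 90 × 0.2651 × 23 = 329.3 kips (longitudinal, 2 welds).
R_nwt = 0.6 × 90 × 0.2651 × 4.5 = 64.43 kips (transverse, base value).
(i) R_nwl + R_nwt = 393.7 kips; (ii) 0.85 R_nwl + 1.5 R_nwt = 376.5 kips.
R_n = max = 393.7 kips [governs: (i)]; R_n/Ω = 196.9 kips.

R_n/Ω ≈ 197 kips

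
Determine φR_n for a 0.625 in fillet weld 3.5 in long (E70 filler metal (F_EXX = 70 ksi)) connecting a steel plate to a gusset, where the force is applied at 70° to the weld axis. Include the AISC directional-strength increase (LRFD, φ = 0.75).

φR_n ≈ 70.9 kip

t_e = 0.707 × 0.625 = 0.4419 in; A_we = 0.4419 × 3.5 = 1.547 in².
Directional factor: 1.0 + 0.5 sin^1.5(70°) = 1.455.
F_nw = 0.6 × 70 × 1.455 = 61.13 ksi.
φR_n = 0.75 × 61.13 × 1.547 = 70.91 kip.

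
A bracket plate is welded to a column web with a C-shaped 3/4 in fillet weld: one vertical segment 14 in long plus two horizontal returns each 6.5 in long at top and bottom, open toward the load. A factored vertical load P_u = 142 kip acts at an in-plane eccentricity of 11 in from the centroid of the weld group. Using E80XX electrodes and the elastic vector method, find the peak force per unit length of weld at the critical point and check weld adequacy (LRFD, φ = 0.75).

E80XX → F_EXX = 80 ksi.
Total weld length L_w = 27 in. Treat welds as unit-width lines.
Centroid: x̄ = 2×6.5×3.25 / 27 = 1.565 in from the vertical weld.
Polar moment about centroid: J = I_x + I_y = [14³/12 + 2×6.5×7²] + [14×1.565² + 2(6.5³/12 + 6.5×1.685²)] = 982.6 in³.
Direct shear f_v = P/L_w = 142 / 27 = 5.259 kip/in (vertical).
Torsion M = P·e = 142 × 11 = 1562 kip·in.
Critical point at (x, y) = (4.935, 7) from centroid. f_tx = M·y/J = 11.13 kip/in; f_ty = M·x/J = 7.845 kip/in.
Resultant f_max = √[f_tx² + (f_v + f_ty)²] = √[11.13² + (5.259 + 7.845)²] = 17.19 kip/in.
Capacity per unit length: φr_n = 0.75 × 0.6 × 80 × (0.707 × 0.75) = 19.09 kip/in.
17.19 ≤ 19.09 → adequate.

f_max ≈ 17.2 kip/in; adequate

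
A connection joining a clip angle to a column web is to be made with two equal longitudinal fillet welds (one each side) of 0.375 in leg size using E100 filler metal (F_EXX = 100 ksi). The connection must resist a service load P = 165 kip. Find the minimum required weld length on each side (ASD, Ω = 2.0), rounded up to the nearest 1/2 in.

Throat t_e = 0.707 × 0.375 = 0.2651 in.
r_n/Ω = (0.6 × 100 × 0.2651) / 2.0 = 7.954 kip/in.
L_req = P / (r_n/Ω) = 165 / 7.954 = 20.74 in total.
Per side: 20.74 / 2 = 10.37 in.
Round up → use L = 10.5 in on each side.

L = 10.5 in on each side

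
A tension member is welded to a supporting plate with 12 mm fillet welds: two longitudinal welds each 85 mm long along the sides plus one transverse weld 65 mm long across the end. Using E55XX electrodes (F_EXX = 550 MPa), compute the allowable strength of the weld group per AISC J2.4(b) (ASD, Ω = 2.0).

R_n/Ω ≈ 339 kN

t_e = 0.707 × 12 = 8.484 mm.
R_nwl = 0.6 × 550 × 8.484 × 170 × 10⁻³ = 476 kN (longitudinal, 2 welds).
R_nwt = 0.6 × 550 × 8.484 × 65 × 10⁻³ = 182 kN (transverse, base value).
(i) R_nwl + R_nwt = 657.9 kN; (ii) 0.85 R_nwl + 1.5 R_nwt = 677.5 kN.
R_n = max = 677.5 kN [governs: (ii)]; R_n/Ω = 338.8 kN.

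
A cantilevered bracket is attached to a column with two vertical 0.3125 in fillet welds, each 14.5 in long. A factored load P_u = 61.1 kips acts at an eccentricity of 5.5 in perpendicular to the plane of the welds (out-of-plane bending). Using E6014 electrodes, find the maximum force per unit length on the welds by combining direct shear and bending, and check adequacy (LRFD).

f_max ≈ 5.24 kip/in; adequate

E60XX → F_EXX = 60 ksi.
L_w = 2 × 14.5 = 29 in; section modulus (unit throat) S = 2 × L²/6 = 70.08 in².
Direct shear f_v = P/L_w = 61.1/29 = 2.107 kip/in.
Moment M = P × e = 61.1 × 5.5 = 336.05 kip·in; bending f_b = M/S = 4.795 kip/in.
f_max = √(f_v² + f_b²) = √(2.107² + 4.795²) = 5.237 kip/in.
φr_n = 0.75 × 0.6 × 60 × (0.707 × 0.3125) = 5.965 kip/in → adequate.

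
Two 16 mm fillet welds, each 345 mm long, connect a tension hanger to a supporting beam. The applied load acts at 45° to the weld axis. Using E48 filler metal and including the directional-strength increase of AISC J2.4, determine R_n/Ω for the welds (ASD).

E48XX → F_EXX = 480 MPa.
t_e = 0.707 × 16 = 11.31 mm; A_we = 11.31 × 690 = 7805 mm².
Directional factor: 1.0 + 0.5 sin^1.5(45°) = 1.297.
F_nw = 0.6 × 480 × 1.297 = 373.6 MPa.
R_n/Ω = (373.6 × 7805) / 2.0 × 10⁻³ = 1458 kN.

R_n/Ω ≈ 1460 kN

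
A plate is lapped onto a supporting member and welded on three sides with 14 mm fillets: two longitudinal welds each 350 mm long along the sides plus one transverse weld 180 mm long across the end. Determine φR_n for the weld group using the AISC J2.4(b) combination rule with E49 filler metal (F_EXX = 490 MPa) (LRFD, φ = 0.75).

φR_n ≈ 1920 kN

t_e = 0.707 × 14 = 9.898 mm.
R_nwl = 0.6 × 490 × 9.898 × 700 × 10⁻³ = 2037 kN (longitudinal, 2 welds).
R_nwt = 0.6 × 490 × 9.898 × 180 × 10⁻³ = 523.8 kN (transverse, base value).
(i) R_nwl + R_nwt = 2561 kN; (ii) 0.85 R_nwl + 1.5 R_nwt = 2517 kN.
R_n = max = 2561 kN [governs: (i)]; φR_n = 1921 kN.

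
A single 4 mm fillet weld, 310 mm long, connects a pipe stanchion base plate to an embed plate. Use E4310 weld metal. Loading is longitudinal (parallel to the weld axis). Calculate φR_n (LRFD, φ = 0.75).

E43XX → F_EXX = 430 MPa.
Effective throat t_e = 0.707 × 4 = 2.828 mm.
Total length L = 310 mm; A_we = 2.828 × 310 = 876.7 mm².
F_nw = 0.6 F_EXX = 0.6 × 430 = 258 MPa.
φR_n = 0.75 × 258 × 876.7 × 10⁻³ = 169.6 kN.

φR_n ≈ 170 kN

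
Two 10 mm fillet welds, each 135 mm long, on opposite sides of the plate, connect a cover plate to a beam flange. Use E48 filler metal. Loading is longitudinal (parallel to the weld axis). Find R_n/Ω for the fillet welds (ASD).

E48XX → F_EXX = 480 MPa.
Effective throat t_e = 0.707 × 10 = 7.07 mm.
Total length L = 270 mm; A_we = 7.07 × 270 = 1909 mm².
F_nw = 0.6 F_EXX = 0.6 × 480 = 288 MPa.
R_n = 288 × 1909 × 10⁻³ = 549.8 kN; R_n/Ω = 549.8/2.0 = 274.9 kN.

R_n/Ω ≈ 275 kN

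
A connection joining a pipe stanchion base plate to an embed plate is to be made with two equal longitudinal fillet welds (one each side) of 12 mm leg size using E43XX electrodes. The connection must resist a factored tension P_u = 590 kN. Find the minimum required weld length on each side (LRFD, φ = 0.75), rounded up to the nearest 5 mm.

L = 180 mm on each side

E43XX → F_EXX = 430 MPa.
Throat t_e = 0.707 × 12 = 8.484 mm.
φr_n = 0.75 × 0.6 × 430 × 8.484 × 10⁻³ = 1.642 kN/mm.
L_req = P_u / φr_n = 590 / 1.642 = 359.4 mm total.
Per side: 359.4 / 2 = 179.7 mm.
Round up → use L = 180 mm on each side.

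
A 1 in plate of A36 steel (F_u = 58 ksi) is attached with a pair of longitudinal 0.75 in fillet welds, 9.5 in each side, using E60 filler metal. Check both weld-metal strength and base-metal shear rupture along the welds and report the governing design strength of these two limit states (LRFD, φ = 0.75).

φR_n ≈ 272 kip (weld metal governs)

E60XX → F_EXX = 60 ksi.
t_e = 0.707 × 0.75 = 0.5302 in; L = 19 in.
Weld metal: φR_n = 0.75 × 0.6 × 60 × 0.5302 × 19 = 272 kip.
Base metal (shear rupture): φR_n = 0.75 × 0.6 × 58 × 1 × 19 = 495.9 kip.
Governing: weld metal.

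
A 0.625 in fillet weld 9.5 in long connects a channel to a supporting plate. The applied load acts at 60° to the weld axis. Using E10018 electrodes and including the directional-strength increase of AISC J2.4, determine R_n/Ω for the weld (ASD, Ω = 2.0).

R_n/Ω ≈ 177 kips

E100XX → F_EXX = 100 ksi.
t_e = 0.707 × 0.625 = 0.4419 in; A_we = 0.4419 × 9.5 = 4.198 in².
Directional factor: 1.0 + 0.5 sin^1.5(60°) = 1.403.
F_nw = 0.6 × 100 × 1.403 = 84.18 ksi.
R_n/Ω = (84.18 × 4.198) / 2.0 = 176.7 kips.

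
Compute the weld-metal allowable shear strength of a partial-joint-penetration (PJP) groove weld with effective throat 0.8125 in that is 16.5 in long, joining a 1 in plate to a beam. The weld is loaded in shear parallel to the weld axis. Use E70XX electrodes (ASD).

E70XX → F_EXX = 70 ksi.
Effective throat (given) t_e = 0.8125 in.
A_we = 0.8125 × 16.5 = 13.41 in².
F_nw = 0.6 F_EXX = 42 ksi.
R_n/Ω = (42 × 13.41) / 2.0 = 281.5 kips.

R_n/Ω ≈ 282 kips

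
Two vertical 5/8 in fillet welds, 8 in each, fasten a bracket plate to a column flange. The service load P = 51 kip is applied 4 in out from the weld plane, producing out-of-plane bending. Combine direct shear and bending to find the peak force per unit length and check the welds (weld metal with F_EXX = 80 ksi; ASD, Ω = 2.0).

L_w = 2 × 8 = 16 in; section modulus (unit throat) S = 2 × L²/6 = 21.33 in².
Direct shear f_v = P/L_w = 51/16 = 3.188 kip/in.
Moment M = P × e = 51 × 4 = 204 kip·in; bending f_b = M/S = 9.562 kip/in.
f_max = √(f_v² + f_b²) = √(3.188² + 9.562²) = 10.08 kip/in.
r_n/Ω = (1/2.0) × 0.6 × 80 × (0.707 × 0.625) = 10.6 kip/in → adequate.

f_max ≈ 10.1 kip/in; adequate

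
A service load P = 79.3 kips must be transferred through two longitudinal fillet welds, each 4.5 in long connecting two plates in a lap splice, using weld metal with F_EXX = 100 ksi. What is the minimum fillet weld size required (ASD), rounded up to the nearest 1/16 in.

w = 7/16 in

Total weld length L = 9 in.
Required throat t_e = P × Ω / (0.6 F_EXX × L) = 79.3 × 2.0 / (0.6 × 100 × 9) = 0.2937 in.
Required leg w = t_e / 0.707 = 0.4154 in → use 7/16 in.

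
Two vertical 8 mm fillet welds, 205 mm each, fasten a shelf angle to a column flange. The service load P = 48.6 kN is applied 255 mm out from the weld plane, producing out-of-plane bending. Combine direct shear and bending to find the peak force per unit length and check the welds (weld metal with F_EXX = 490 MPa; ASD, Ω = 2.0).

L_w = 2 × 205 = 410 mm; section modulus (unit throat) S = 2 × L²/6 = 14010 mm².
Direct shear f_v = P/L_w = 48.6×10³/410 = 118.5 N/mm.
Moment M = P × e = 48.6×10³ × 255 = 12393000 N·mm; bending f_b = M/S = 884.7 N/mm.
f_max = √(f_v² + f_b²) = √(118.5² + 884.7²) = 892.6 N/mm.
r_n/Ω = (1/2.0) × 0.6 × 490 × (0.707 × 8) = 831.4 N/mm → NOT adequate.

f_max ≈ 893 N/mm; NOT adequate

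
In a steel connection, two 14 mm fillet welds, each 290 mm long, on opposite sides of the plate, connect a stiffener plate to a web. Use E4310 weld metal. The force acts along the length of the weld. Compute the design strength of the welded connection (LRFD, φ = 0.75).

φR_n ≈ 1110 kN

E43XX → F_EXX = 430 MPa.
Effective throat t_e = 0.707 × 14 = 9.898 mm.
Total length L = 580 mm; A_we = 9.898 × 580 = 5741 mm².
F_nw = 0.6 F_EXX = 0.6 × 430 = 258 MPa.
φR_n = 0.75 × 258 × 5741 × 10⁻³ = 1111 kN.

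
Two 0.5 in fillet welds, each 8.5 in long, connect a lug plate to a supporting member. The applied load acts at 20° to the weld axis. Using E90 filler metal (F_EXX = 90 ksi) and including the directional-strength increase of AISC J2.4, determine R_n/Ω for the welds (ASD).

t_e = 0.707 × 0.5 = 0.3535 in; A_we = 0.3535 × 17 = 6.01 in².
Directional factor: 1.0 + 0.5 sin^1.5(20°) = 1.1.
F_nw = 0.6 × 90 × 1.1 = 59.4 ksi.
R_n/Ω = (59.4 × 6.01) / 2.0 = 178.5 kip.

R_n/Ω ≈ 178 kip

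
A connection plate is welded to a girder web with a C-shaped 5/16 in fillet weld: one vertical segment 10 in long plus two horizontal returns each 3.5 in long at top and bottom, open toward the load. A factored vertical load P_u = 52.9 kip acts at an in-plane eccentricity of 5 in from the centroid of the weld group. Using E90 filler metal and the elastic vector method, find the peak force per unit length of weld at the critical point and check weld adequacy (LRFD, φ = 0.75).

f_max ≈ 7.47 kip/in; adequate

E90XX → F_EXX = 90 ksi.
Total weld length L_w = 17 in. Treat welds as unit-width lines.
Centroid: x̄ = 2×3.5×1.75 / 17 = 0.7206 in from the vertical weld.
Polar moment about centroid: J = I_x + I_y = [10³/12 + 2×3.5×5²] + [10×0.7206² + 2(3.5³/12 + 3.5×1.029²)] = 278.1 in³.
Direct shear f_v = P/L_w = 52.9 / 17 = 3.112 kip/in (vertical).
Torsion M = P·e = 52.9 × 5 = 264.5 kip·in.
Critical point at (x, y) = (2.779, 5) from centroid. f_tx = M·y/J = 4.756 kip/in; f_ty = M·x/J = 2.644 kip/in.
Resultant f_max = √[f_tx² + (f_v + f_ty)²] = √[4.756² + (3.112 + 2.644)²] = 7.466 kip/in.
Capacity per unit length: φr_n = 0.75 × 0.6 × 90 × (0.707 × 0.3125) = 8.948 kip/in.
7.466 ≤ 8.948 → adequate.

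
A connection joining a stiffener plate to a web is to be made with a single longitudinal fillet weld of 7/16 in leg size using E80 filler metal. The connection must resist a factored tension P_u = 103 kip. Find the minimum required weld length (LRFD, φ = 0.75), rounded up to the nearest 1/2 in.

E80XX → F_EXX = 80 ksi.
Throat t_e = 0.707 × 0.4375 = 0.3093 in.
φr_n = 0.75 × 0.6 × 80 × 0.3093 = 11.14 kip/in.
L_req = P_u / φr_n = 103 / 11.14 = 9.25 in total.
Round up → use L = 9.5 in.

L = 9.5 in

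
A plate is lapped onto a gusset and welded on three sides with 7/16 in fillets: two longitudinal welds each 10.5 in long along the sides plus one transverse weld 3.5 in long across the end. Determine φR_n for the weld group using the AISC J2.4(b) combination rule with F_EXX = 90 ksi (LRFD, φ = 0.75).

t_e = 0.707 × 0.4375 = 0.3093 in.
R_nwl = 0.6 × 90 × 0.3093 × 21 = 350.8 kip (longitudinal, 2 welds).
R_nwt = 0.6 × 90 × 0.3093 × 3.5 = 58.46 kip (transverse, base value).
(i) R_nwl + R_nwt = 409.2 kip; (ii) 0.85 R_nwl + 1.5 R_nwt = 385.8 kip.
R_n = max = 409.2 kip [governs: (i)]; φR_n = 306.9 kip.

φR_n ≈ 307 kip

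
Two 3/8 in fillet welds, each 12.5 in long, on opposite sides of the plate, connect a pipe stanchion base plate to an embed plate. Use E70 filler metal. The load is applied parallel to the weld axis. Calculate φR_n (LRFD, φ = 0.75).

φR_n ≈ 209 kips

E70XX → F_EXX = 70 ksi.
Effective throat t_e = 0.707 × 0.375 = 0.2651 in.
Total length L = 25 in; A_we = 0.2651 × 25 = 6.628 in².
F_nw = 0.6 F_EXX = 0.6 × 70 = 42 ksi.
φR_n = 0.75 × 42 × 6.628 = 208.8 kips.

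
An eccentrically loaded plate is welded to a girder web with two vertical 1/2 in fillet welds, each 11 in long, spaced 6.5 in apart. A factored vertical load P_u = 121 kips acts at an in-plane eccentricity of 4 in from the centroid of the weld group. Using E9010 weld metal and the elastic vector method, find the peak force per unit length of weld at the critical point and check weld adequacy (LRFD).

f_max ≈ 10.7 kip/in; adequate

E90XX → F_EXX = 90 ksi.
Total weld length L_w = 22 in. Treat welds as unit-width lines.
Polar moment about centroid: J = 2[d³/12 + d(b/2)²] = 2[11³/12 + 11×3.25²] = 454.2 in³.
Direct shear f_v = P/L_w = 121 / 22 = 5.5 kip/in (vertical).
Torsion M = P·e = 121 × 4 = 484 kip·in.
Critical point at (x, y) = (3.25, 5.5) from centroid. f_tx = M·y/J = 5.861 kip/in; f_ty = M·x/J = 3.463 kip/in.
Resultant f_max = √[f_tx² + (f_v + f_ty)²] = √[5.861² + (5.5 + 3.463)²] = 10.71 kip/in.
Capacity per unit length: φr_n = 0.75 × 0.6 × 90 × (0.707 × 0.5) = 14.32 kip/in.
10.71 ≤ 14.32 → adequate.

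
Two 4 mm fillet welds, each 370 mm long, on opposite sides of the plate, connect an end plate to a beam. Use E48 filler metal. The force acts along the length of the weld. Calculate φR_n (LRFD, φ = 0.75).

φR_n ≈ 452 kN

E48XX → F_EXX = 480 MPa.
Effective throat t_e = 0.707 × 4 = 2.828 mm.
Total length L = 740 mm; A_we = 2.828 × 740 = 2093 mm².
F_nw = 0.6 F_EXX = 0.6 × 480 = 288 MPa.
φR_n = 0.75 × 288 × 2093 × 10⁻³ = 452 kN.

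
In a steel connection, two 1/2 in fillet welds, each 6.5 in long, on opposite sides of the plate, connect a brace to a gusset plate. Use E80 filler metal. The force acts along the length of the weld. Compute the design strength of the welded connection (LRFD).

φR_n ≈ 165 kips

E80XX → F_EXX = 80 ksi.
Effective throat t_e = 0.707 × 0.5 = 0.3535 in.
Total length L = 13 in; A_we = 0.3535 × 13 = 4.595 in².
F_nw = 0.6 F_EXX = 0.6 × 80 = 48 ksi.
φR_n = 0.75 × 48 × 4.595 = 165.4 kips.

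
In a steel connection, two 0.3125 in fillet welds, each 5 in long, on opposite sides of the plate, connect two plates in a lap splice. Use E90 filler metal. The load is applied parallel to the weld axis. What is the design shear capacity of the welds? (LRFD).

E90XX → F_EXX = 90 ksi.
Effective throat t_e = 0.707 × 0.3125 = 0.2209 in.
Total length L = 10 in; A_we = 0.2209 × 10 = 2.209 in².
F_nw = 0.6 F_EXX = 0.6 × 90 = 54 ksi.
φR_n = 0.75 × 54 × 2.209 = 89.48 kip.

φR_n ≈ 89.5 kip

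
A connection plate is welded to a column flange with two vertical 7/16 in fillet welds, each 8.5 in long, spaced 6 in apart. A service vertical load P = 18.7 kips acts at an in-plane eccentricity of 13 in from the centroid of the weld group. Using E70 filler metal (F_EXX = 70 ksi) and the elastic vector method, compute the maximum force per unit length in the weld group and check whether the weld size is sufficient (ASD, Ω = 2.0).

Total weld length L_w = 17 in. Treat welds as unit-width lines.
Polar moment about centroid: J = 2[d³/12 + d(b/2)²] = 2[8.5³/12 + 8.5×3²] = 255.4 in³.
Direct shear f_v = P/L_w = 18.7 / 17 = 1.1 kip/in (vertical).
Torsion M = P·e = 18.7 × 13 = 243.1 kip·in.
Critical point at (x, y) = (3, 4.25) from centroid. f_tx = M·y/J = 4.046 kip/in; f_ty = M·x/J = 2.856 kip/in.
Resultant f_max = √[f_tx² + (f_v + f_ty)²] = √[4.046² + (1.1 + 2.856)²] = 5.659 kip/in.
Capacity per unit length: r_n/Ω = (1/2.0) × 0.6 × 70 × (0.707 × 0.4375) = 6.496 kip/in.
5.659 ≤ 6.496 → adequate.

f_max ≈ 5.66 kip/in; adequate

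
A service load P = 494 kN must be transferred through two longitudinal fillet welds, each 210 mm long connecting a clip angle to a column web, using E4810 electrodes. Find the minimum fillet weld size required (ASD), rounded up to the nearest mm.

w = 12 mm

E48XX → F_EXX = 480 MPa.
Total weld length L = 420 mm.
Required throat t_e = P × Ω / (0.6 F_EXX × L) = 494 × 2.0 / (0.6 × 480 × 420 × 10⁻³) = 8.168 mm.
Required leg w = t_e / 0.707 = 11.55 mm → use 12 mm.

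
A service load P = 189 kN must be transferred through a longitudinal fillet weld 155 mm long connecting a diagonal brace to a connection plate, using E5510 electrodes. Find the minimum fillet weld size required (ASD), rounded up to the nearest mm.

w = 11 mm

E55XX → F_EXX = 550 MPa.
Total weld length L = 155 mm.
Required throat t_e = P × Ω / (0.6 F_EXX × L) = 189 × 2.0 / (0.6 × 550 × 155 × 10⁻³) = 7.39 mm.
Required leg w = t_e / 0.707 = 10.45 mm → use 11 mm.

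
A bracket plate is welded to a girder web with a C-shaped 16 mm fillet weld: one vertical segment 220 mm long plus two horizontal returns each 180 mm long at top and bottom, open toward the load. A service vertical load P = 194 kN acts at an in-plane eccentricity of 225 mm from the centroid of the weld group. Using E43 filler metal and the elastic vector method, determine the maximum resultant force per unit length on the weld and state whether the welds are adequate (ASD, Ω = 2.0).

E43XX → F_EXX = 430 MPa.
Total weld length L_w = 580 mm. Treat welds as unit-width lines.
Centroid: x̄ = 2×180×90 / 580 = 55.86 mm from the vertical weld.
Polar moment about centroid: J = I_x + I_y = [220³/12 + 2×180×110²] + [220×55.86² + 2(180³/12 + 180×34.14²)] = 7321000 mm³.
Direct shear f_v = P/L_w = 194×10³ / 580 = 334.5 N/mm (vertical).
Torsion M = P·e = 194×10³ × 225 = 43650000 N·mm.
Critical point at (x, y) = (124.1, 110) from centroid. f_tx = M·y/J = 655.8 N/mm; f_ty = M·x/J = 740.1 N/mm.
Resultant f_max = √[f_tx² + (f_v + f_ty)²] = √[655.8² + (334.5 + 740.1)²] = 1259 N/mm.
Capacity per unit length: r_n/Ω = (1/2.0) × 0.6 × 430 × (0.707 × 16) = 1459 N/mm.
1259 ≤ 1459 → adequate.

f_max ≈ 1260 N/mm; adequate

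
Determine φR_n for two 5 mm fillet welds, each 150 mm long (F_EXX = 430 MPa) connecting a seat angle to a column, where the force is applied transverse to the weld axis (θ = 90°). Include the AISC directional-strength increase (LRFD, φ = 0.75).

t_e = 0.707 × 5 = 3.535 mm; A_we = 3.535 × 300 = 1060 mm².
Directional factor: 1.0 + 0.5 sin^1.5(90°) = 1.5.
F_nw = 0.6 × 430 × 1.5 = 387 MPa.
φR_n = 0.75 × 387 × 1060 × 10⁻³ = 307.8 kN.

φR_n ≈ 308 kN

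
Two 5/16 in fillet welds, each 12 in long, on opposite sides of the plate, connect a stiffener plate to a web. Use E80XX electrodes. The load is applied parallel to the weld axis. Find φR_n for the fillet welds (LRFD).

E80XX → F_EXX = 80 ksi.
Effective throat t_e = 0.707 × 0.3125 = 0.2209 in.
Total length L = 24 in; A_we = 0.2209 × 24 = 5.302 in².
F_nw = 0.6 F_EXX = 0.6 × 80 = 48 ksi.
φR_n = 0.75 × 48 × 5.302 = 190.9 kip.

φR_n ≈ 191 kip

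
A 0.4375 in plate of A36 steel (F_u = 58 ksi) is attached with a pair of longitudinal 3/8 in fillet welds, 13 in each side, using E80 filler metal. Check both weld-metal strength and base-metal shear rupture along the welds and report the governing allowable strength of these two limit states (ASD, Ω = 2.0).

R_n/Ω ≈ 165 kip (weld metal governs)

E80XX → F_EXX = 80 ksi.
t_e = 0.707 × 0.375 = 0.2651 in; L = 26 in.
Weld metal: R_n/Ω = (1/2.0) × 0.6 × 80 × 0.2651 × 26 = 165.4 kip.
Base metal (shear rupture): R_n/Ω = (1/2.0) × 0.6 × 58 × 0.4375 × 26 = 197.9 kip.
Governing: weld metal.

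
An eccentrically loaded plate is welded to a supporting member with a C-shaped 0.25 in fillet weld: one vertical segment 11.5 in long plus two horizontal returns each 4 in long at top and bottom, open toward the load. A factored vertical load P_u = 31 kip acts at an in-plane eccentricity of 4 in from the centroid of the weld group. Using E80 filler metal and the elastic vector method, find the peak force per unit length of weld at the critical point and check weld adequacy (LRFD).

f_max ≈ 3.04 kip/in; adequate

E80XX → F_EXX = 80 ksi.
Total weld length L_w = 19.5 in. Treat welds as unit-width lines.
Centroid: x̄ = 2×4×2 / 19.5 = 0.8205 in from the vertical weld.
Polar moment about centroid: J = I_x + I_y = [11.5³/12 + 2×4×5.75²] + [11.5×0.8205² + 2(4³/12 + 4×1.179²)] = 420.8 in³.
Direct shear f_v = P/L_w = 31 / 19.5 = 1.59 kip/in (vertical).
Torsion M = P·e = 31 × 4 = 124 kip·in.
Critical point at (x, y) = (3.179, 5.75) from centroid. f_tx = M·y/J = 1.694 kip/in; f_ty = M·x/J = 0.937 kip/in.
Resultant f_max = √[f_tx² + (f_v + f_ty)²] = √[1.694² + (1.59 + 0.937)²] = 3.042 kip/in.
Capacity per unit length: φr_n = 0.75 × 0.6 × 80 × (0.707 × 0.25) = 6.363 kip/in.
3.042 ≤ 6.363 → adequate.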